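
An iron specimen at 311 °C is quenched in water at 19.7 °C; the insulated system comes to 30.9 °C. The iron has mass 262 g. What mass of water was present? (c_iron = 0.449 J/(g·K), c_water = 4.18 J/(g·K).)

Heat gained plus heat lost sum to zero:
262×0.449×(30.9 − 311) + m×4.18×(30.9 − 19.7) = 0
46.82 m = 32950
m = 32950/46.82 ≈ 703.8 g

m ≈ 704 g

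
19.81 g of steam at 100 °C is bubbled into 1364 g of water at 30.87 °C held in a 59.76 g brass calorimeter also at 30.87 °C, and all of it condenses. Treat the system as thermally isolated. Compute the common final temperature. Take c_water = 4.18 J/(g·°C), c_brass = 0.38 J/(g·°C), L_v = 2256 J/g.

T_f ≈ 39.6 °C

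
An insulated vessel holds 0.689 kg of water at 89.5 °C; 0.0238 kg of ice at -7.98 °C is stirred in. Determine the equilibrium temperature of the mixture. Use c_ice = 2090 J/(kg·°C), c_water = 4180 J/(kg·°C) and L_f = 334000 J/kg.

Setting the total heat transfer to zero:
ice -7.98→0 °C: 0.0238×2090×7.98 = 396.94; melt ice: 0.0238×334000 = 7949.2; meltwater 0→T: 0.0238×4180×T = 99.48 T; water cools: 0.689×4180×(T − 89.5) = 2880(T − 89.5)
2979.5 T = 257762 − 8346.1 = 249416
T ≈ 83.71 °C — above 0 °C, consistent with complete melting.

T_f ≈ 83.7 °C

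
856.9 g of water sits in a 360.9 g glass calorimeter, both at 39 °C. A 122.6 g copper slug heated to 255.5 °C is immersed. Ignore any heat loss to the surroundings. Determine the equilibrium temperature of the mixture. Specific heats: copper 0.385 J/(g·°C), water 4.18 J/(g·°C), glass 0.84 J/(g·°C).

T_f ≈ 41.6 °C

Conservation of energy gives ΣQ = 0:
122.6×0.385×(T − 255.5) + 856.9×4.18×(T − 39) + 360.9×0.84×(T − 39) = 0
3932.2 T = 163575
T = 163575 / 3932.2 = 41.6 °C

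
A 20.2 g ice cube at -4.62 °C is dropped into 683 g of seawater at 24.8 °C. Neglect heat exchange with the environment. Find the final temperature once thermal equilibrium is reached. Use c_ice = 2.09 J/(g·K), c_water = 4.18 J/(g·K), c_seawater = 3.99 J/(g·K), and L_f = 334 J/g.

T_f ≈ 21.6 °C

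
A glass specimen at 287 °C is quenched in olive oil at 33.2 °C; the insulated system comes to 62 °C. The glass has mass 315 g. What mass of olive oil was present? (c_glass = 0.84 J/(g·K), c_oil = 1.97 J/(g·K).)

m ≈ 1050 g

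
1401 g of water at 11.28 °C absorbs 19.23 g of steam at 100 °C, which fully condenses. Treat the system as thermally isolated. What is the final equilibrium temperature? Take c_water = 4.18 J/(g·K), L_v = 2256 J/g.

T_f ≈ 19.8 °C

Setting the total heat transfer to zero:
condense steam: −19.23×2256 = −43383
  condensate cools 100→T: 19.23×4.18×(T − 100) = 80.38(T − 100)
  water warms: 1401×4.18×(T − 11.28) = 5856.2(T − 11.28)
5936.6 T = 43383 + 8038.1 + 66058 = 117479
T ≈ 19.79 °C (< 100 °C, so full condensation is consistent).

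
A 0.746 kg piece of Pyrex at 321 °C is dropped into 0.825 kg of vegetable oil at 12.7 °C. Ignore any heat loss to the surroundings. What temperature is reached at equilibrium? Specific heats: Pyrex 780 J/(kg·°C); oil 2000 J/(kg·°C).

T_f ≈ 93.1 °C

Setting the total heat transfer to zero:
0.746·780·(T − 321) + 0.825·2000·(T − 12.7) = 0
(581.88 + 1650) T = 581.88·321 + 1650·12.7
T = 207738/2231.9 ≈ 93.08 °C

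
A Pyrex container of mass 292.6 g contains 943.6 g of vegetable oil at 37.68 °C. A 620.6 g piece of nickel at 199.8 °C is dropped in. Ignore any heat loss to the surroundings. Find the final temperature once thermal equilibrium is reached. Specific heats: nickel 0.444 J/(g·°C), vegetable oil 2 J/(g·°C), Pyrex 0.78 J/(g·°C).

T_f ≈ 56.4 °C

Setting the total heat transfer to zero:
620.6·0.444·(T − 199.8) + 943.6·2·(T − 37.68) + 292.6·0.78·(T − 37.68) = 0
275.55(T − 199.8) + 1887.2(T − 37.68) + 228.23(T − 37.68) = 0
2391 T = 134763
T ≈ 56.36 °C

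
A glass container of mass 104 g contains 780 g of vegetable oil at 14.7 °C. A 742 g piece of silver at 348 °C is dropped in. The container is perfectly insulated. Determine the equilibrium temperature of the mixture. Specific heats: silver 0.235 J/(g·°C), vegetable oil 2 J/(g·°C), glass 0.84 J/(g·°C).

T_f ≈ 46.6 °C

Net heat exchanged in the isolated system is zero:
742·0.235·(T − 348) + 780·2·(T − 14.7) + 104·0.84·(T − 14.7) = 0
(174.37 + 1560 + 87.36) T = 174.37·348 + 1560·14.7 + 87.36·14.7
T = 84897 / 1821.7 = 46.6 °C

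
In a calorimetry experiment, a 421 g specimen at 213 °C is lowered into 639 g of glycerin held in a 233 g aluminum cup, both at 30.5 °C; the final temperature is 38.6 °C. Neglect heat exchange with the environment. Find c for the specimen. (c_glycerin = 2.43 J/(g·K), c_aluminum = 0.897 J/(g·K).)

c ≈ 0.194 J/(g·K)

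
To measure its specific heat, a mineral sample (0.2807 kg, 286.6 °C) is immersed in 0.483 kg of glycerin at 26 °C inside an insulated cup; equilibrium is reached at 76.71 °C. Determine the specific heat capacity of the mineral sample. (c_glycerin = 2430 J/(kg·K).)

c ≈ 1010 J/(kg·K)

Energy conservation, ΣQ = 0:
0.2807·c·(76.71 − 286.6) + 0.483·2430·(76.71 − 26) = 0
-58.92 c = -59518
c = -59518/-58.92 ≈ 1010 J/(kg·K)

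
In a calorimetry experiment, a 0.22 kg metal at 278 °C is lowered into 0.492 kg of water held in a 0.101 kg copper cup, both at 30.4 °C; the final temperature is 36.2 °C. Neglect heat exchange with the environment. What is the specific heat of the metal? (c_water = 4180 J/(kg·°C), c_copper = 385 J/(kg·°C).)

Taking heat into each body as positive, Σ m c ΔT = 0:
0.22×c×(36.2 − 278) + 0.492×4180×(36.2 − 30.4) + 0.101×385×(36.2 − 30.4) = 0
-53.2 c = -12154
c = -12154/-53.2 ≈ 228.5 J/(kg·°C)

c ≈ 228 J/(kg·°C)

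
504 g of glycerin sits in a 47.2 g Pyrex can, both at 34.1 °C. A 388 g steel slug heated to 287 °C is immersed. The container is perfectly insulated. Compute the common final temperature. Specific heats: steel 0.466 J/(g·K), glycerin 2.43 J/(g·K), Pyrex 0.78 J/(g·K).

T_f ≈ 65.8 °C

T_f is the heat-capacity-weighted average of the initial temperatures:
T_f = (180.81·287 + 1224.7·34.1 + 36.82·34.1) / (180.81 + 1224.7 + 36.82)
    = 94910 / 1442.3 ≈ 65.80 °C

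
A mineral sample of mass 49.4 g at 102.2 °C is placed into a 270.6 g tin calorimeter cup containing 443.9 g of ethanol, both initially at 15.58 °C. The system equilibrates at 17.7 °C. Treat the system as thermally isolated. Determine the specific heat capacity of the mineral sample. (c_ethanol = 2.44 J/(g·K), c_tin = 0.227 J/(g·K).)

c ≈ 0.581 J/(g·K)

Energy conservation, ΣQ = 0:
49.4×c×(17.7 − 102.2) + 443.9×2.44×(17.7 − 15.58) + 270.6×0.227×(17.7 − 15.58) = 0
-4174.3 c = -2426.4
c = -2426.4/-4174.3 ≈ 0.5813 J/(g·K)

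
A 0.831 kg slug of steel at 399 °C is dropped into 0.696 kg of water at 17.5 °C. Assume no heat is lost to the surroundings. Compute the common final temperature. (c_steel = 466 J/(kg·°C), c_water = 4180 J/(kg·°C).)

T_f ≈ 62.3 °C

Let T be the final temperature. ΣQ_i = 0:
0.831*466*(T − 399) + 0.696*4180*(T − 17.5) = 0
387.25(T − 399) + 2909.3(T − 17.5) = 0
3296.5 T = 205424
T ≈ 62.32 °C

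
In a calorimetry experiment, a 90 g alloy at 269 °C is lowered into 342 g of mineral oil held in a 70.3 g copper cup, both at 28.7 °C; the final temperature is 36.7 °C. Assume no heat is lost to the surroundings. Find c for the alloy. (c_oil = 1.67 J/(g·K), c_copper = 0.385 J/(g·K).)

c ≈ 0.229 J/(g·K)

Taking heat into each body as positive, Σ m c ΔT = 0:
90×c×(36.7 − 269) + 342×1.67×(36.7 − 28.7) + 70.3×0.385×(36.7 − 28.7) = 0
-20907 c = -4785.6
c = -4785.6/-20907 ≈ 0.2289 J/(g·K)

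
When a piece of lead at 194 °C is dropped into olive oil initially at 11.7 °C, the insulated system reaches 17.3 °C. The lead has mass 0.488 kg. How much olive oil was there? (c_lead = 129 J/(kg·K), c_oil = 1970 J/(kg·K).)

m ≈ 1.01 kg

Heat gained plus heat lost sum to zero:
0.488×129×(17.3 − 194) + m×1970×(17.3 − 11.7) = 0
11032 m = 11124
m = 11124/11032 ≈ 1.008 kg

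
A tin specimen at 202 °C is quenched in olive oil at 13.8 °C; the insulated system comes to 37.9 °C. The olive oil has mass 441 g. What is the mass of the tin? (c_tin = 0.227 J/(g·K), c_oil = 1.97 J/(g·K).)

m ≈ 562 g

Heat gained plus heat lost sum to zero:
m×0.227×(37.9 − 202) + 441×1.97×(37.9 − 13.8) = 0
-37.25 m = -20937
m = -20937/-37.25 ≈ 562.1 g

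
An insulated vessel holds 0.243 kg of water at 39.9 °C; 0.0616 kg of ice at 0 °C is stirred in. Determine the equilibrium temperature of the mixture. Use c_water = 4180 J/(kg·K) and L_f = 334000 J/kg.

Setting the total heat transfer to zero:
fusion: m_ice L_f = 0.0616×334000 = 20574
  warm the meltwater: 257.49 T
  water cools: 0.243×4180×(T − 39.9) = 1015.7(T − 39.9)
1273.2 T = 40528 − 20574 = 19954
T ≈ 15.67 °C. Since T > 0 °C, the all-ice-melts assumption holds.

T_f ≈ 15.7 °C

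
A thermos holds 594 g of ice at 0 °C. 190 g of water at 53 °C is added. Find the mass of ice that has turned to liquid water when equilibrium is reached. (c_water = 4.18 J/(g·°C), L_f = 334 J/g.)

Cooling the water to 0 °C releases 190·4.18·53 = 42093 J.
To melt every bit of ice: 594·334 = 198396 J.
That's not enough to melt it all — equilibrium is at 0 °C with ice remaining.
m_melt = 42093 / L_f = 126 g.

m_melted ≈ 126 g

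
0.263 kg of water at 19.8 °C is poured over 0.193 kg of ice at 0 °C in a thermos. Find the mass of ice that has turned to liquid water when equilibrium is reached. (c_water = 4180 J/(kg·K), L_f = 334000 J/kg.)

Cooling the water to 0 °C releases 0.263·4180·19.8 = 21767 J.
To melt every bit of ice: 0.193·334000 = 64462 J.
That's not enough to melt it all — equilibrium is at 0 °C with ice remaining.
m_melted·334000 = 21767  ⇒  m_melted ≈ 0.06517 kg.

m_melted ≈ 0.0652 kg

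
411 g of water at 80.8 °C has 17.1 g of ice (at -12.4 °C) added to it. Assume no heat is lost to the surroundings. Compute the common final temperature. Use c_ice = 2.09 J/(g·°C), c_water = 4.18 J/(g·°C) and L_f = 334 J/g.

Energy balance with sensible and latent terms:
ice -12.4→0 °C: 17.1·2.09·12.4 = 443.16
  fusion: m_ice L_f = 17.1·334 = 5711.4
  warm the meltwater: 71.48 T
  water cools: 411·4.18·(T − 80.8) = 1718(T − 80.8)
1789.5 T = 138813 − 6154.6 = 132658
T ≈ 74.13 °C — above 0 °C, consistent with complete melting.

T_f ≈ 74.1 °C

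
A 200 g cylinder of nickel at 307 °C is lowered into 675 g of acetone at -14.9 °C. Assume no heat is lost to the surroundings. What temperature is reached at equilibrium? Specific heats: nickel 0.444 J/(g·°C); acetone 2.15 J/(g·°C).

Heat gained plus heat lost sum to zero:
200×0.444×(T − 307) + 675×2.15×(T − (-14.9)) = 0
88.8(T − 307) + 1451.2(T − (-14.9)) = 0
(88.8 + 1451.2) T = 88.8×307 + 1451.2×(-14.9)
T ≈ 3.66 °C

T_f ≈ 3.7 °C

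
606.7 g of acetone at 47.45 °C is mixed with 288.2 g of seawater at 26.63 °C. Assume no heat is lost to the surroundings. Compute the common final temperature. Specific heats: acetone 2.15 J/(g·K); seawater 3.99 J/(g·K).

Energy conservation, ΣQ = 0:
606.7·2.15·(T − 47.45) + 288.2·3.99·(T − 26.63) = 0
(1304.4 + 1149.9) T = 1304.4·47.45 + 1149.9·26.63
T = 92516 / 2454.3 = 37.7 °C

T_f ≈ 37.7 °C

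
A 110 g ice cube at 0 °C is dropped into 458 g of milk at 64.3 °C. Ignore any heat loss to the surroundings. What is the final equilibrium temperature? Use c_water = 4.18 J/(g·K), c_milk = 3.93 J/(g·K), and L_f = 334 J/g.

T_f ≈ 35.0 °C

Energy balance with sensible and latent terms:
fusion: m_ice L_f = 110×334 = 36740; meltwater 0→T: 110×4.18×T = 459.8 T; milk cools: 458×3.93×(T − 64.3) = 1799.9(T − 64.3)
2259.7 T = 115736 − 36740 = 78996
T ≈ 34.96 °C. Since T > 0 °C, the all-ice-melts assumption holds.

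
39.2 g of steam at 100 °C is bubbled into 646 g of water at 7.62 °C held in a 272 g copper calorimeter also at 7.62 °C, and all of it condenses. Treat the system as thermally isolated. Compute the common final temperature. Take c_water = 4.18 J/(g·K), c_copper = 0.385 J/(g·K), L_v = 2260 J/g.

T_f ≈ 42.6 °C

Energy balance with sensible and latent terms:
condense steam: −39.2×2260 = −88592; condensate cools 100→T: 39.2×4.18×(T − 100) = 163.86(T − 100); original water: 2700.3(T − 7.62); cup: 104.72(T − 7.62)
2968.9 T = 88592 + 16386 + 21374 = 126352
T ≈ 42.56 °C — below 100 °C, confirming all the steam condensed.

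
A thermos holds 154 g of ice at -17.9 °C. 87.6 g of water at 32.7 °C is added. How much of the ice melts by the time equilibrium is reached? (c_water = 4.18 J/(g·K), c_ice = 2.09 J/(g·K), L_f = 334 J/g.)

m_melted ≈ 18.6 g

Cooling the water to 0 °C releases 87.6×4.18×32.7 = 11974 J.
Warming the ice to 0 °C takes 154×2.09×17.9 = 5761.3 J, leaving 6212.4 J for melting.
To melt every bit of ice: 154×334 = 51436 J.
That's not enough to melt it all — equilibrium is at 0 °C with ice remaining.
m_melt = 6212.4 / L_f = 18.6 g.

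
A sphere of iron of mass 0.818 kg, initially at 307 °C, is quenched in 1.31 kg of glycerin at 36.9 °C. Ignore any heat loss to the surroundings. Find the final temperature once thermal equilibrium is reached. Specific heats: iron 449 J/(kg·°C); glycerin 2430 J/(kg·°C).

T_f ≈ 64.8 °C

T_f is the heat-capacity-weighted average of the initial temperatures:
T_f = (367.28×307 + 3183.3×36.9) / (367.28 + 3183.3)
    = 230219 / 3550.6 ≈ 64.84 °C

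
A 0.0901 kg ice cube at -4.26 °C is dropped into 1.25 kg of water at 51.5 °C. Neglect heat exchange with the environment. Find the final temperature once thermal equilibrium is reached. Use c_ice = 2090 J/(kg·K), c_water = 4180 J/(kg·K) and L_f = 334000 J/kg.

T_f ≈ 42.5 °C

Energy conservation, ΣQ = 0:
warm ice to 0 °C: 0.0901×2090×(0 − (-4.26)) = 802.2; fusion: m_ice L_f = 0.0901×334000 = 30093; warm the meltwater: 376.62 T; water: 5225(T − 51.5)
5601.6 T = 269088 − 30896 = 238192
T ≈ 42.52 °C (positive, so assuming full melt was valid).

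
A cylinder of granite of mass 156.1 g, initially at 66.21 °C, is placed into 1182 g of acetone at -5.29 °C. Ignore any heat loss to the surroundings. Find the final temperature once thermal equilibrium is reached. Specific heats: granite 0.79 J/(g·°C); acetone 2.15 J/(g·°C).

T_f ≈ -2.0 °C

With ΣQ=0 the equilibrium temperature is the m·c-weighted mean:
T_f = (123.32×66.21 + 2541.3×(-5.29)) / (123.32 + 2541.3)
    = -5278.5 / 2664.6 ≈ -1.98 °C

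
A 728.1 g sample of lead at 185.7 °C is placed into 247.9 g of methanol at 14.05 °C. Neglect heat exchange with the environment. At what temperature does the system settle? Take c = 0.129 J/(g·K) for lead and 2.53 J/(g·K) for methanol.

T_f ≈ 36.4 °C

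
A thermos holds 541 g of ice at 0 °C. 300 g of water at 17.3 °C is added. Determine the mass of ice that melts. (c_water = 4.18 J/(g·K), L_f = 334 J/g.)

Cooling the water to 0 °C releases 300·4.18·17.3 = 21694 J.
Melting all 541 g of ice would need 541·334 = 180694 J.
21694 J < 180694 J, so only part of the ice melts and the system sits at 0 °C.
m_melt = 21694 / L_f = 64.95 g.

m_melted ≈ 65 g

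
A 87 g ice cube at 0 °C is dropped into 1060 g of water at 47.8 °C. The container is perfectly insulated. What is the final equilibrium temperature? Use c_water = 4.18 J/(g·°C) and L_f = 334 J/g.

Energy balance with sensible and latent terms:
melt ice: 87×334 = 29058; meltwater 0→T: 87×4.18×T = 363.66 T; water: 4430.8(T − 47.8)
4794.5 T = 211792 − 29058 = 182734
T ≈ 38.11 °C — above 0 °C, consistent with complete melting.

T_f ≈ 38.1 °C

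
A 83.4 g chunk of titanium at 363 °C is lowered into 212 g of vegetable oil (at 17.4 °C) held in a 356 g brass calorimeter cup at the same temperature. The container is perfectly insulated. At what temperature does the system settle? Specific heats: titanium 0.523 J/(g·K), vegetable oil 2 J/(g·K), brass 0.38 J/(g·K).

T_f ≈ 42.4 °C

Conservation of energy gives ΣQ = 0:
83.4·0.523·(T − 363) + 212·2·(T − 17.4) + 356·0.38·(T − 17.4) = 0
43.62(T − 363) + 424(T − 17.4) + 135.28(T − 17.4) = 0
602.9 T = 25565
T = 25565 / 602.9 = 42.4 °C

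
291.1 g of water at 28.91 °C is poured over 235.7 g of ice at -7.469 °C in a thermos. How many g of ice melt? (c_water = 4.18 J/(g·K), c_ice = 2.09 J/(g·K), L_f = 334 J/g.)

Cooling the water to 0 °C releases 291.1×4.18×28.91 = 35178 J.
Warming the ice to 0 °C takes 235.7×2.09×7.469 = 3679.3 J, leaving 31498 J for melting.
Fully melting the ice requires m_ice L_f = 235.7×334 = 78724 J.
That's not enough to melt it all — equilibrium is at 0 °C with ice remaining.
Mass melted = 31498/334 ≈ 94.31 g.

m_melted ≈ 94.3 g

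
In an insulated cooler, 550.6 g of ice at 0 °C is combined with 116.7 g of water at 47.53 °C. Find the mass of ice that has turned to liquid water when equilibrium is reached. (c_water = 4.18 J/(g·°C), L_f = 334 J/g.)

m_melted ≈ 69.4 g

Water can give up m c ΔT = 116.7×4.18×47.53 = 23185 J before reaching 0 °C.
Fully melting the ice requires m_ice L_f = 550.6×334 = 183900 J.
That's not enough to melt it all — equilibrium is at 0 °C with ice remaining.
Mass melted = 23185/334 ≈ 69.42 g.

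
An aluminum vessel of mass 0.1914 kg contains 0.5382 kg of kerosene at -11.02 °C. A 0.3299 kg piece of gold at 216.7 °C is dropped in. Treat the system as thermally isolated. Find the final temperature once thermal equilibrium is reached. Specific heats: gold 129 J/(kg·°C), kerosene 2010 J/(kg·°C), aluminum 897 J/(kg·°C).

T_f ≈ -3.5 °C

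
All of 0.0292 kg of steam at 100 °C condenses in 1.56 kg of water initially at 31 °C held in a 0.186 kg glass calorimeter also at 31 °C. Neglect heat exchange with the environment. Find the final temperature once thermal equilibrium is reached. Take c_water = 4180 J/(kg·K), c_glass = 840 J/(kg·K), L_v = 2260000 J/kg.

Energy balance with sensible and latent terms:
steam→water at 100 °C releases m L_v = 0.0292×2260000 = 65992
  condensed water 100 °C→T: 122.06(T − 100)
  water warms: 1.56×4180×(T − 31) = 6520.8(T − 31)
  cup: 156.24(T − 31)
6799.1 T = 65992 + 12206 + 206988 = 285186
T ≈ 41.94 °C (< 100 °C, so full condensation is consistent).

T_f ≈ 41.9 °C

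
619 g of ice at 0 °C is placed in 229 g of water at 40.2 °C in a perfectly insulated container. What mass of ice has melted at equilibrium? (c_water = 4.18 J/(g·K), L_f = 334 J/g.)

m_melted ≈ 115 g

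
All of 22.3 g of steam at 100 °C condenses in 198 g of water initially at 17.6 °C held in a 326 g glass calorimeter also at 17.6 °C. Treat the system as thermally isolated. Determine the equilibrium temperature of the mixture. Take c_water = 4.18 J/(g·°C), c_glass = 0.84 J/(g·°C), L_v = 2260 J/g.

Setting the total heat transfer to zero:
condense steam: −22.3×2260 = −50398; condensate cools 100→T: 22.3×4.18×(T − 100) = 93.21(T − 100); water warms: 198×4.18×(T − 17.6) = 827.64(T − 17.6); glass cup: 326×0.84×(T − 17.6) = 273.84(T − 17.6)
1194.7 T = 50398 + 9321.4 + 19386 = 79105
T ≈ 66.21 °C (< 100 °C, so full condensation is consistent).

T_f ≈ 66.2 °C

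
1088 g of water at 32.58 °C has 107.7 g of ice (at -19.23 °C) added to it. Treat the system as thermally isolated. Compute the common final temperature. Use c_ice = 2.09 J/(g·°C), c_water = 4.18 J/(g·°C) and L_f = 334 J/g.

Taking heat into each body as positive, Σ m c ΔT = 0:
warm ice to 0 °C: 107.7×2.09×(0 − (-19.23)) = 4328.5; melt ice: 107.7×334 = 35972; meltwater 0→T: 107.7×4.18×T = 450.19 T; water cools: 1088×4.18×(T − 32.58) = 4547.8(T − 32.58)
4998 T = 148169 − 40300 = 107868
T ≈ 21.58 °C — above 0 °C, consistent with complete melting.

T_f ≈ 21.6 °C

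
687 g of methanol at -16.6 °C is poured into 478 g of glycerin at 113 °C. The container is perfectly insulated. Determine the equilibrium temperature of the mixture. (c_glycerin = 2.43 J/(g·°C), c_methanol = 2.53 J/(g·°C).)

|Q_glycerin| = |Q_methanol|:
478×2.43×(113 − T) = 687×2.53×(T − (-16.6))
1161.5(113 − T) = 1738.1(T − (-16.6))
2899.6 T = 102401  ⇒  T ≈ 35.32 °C

T_f ≈ 35.3 °C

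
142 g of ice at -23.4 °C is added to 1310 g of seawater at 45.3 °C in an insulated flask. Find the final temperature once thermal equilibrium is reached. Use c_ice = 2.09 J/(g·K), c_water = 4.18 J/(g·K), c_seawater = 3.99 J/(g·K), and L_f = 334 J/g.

T_f ≈ 31.3 °C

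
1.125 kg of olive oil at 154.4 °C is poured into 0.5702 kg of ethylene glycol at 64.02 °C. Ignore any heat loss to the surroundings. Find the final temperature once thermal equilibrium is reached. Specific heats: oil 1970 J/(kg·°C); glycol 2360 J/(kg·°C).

T_f ≈ 120.3 °C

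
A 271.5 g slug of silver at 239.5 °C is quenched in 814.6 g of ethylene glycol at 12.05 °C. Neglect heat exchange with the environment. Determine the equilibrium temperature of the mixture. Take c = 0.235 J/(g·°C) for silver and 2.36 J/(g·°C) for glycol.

T_f ≈ 19.4 °C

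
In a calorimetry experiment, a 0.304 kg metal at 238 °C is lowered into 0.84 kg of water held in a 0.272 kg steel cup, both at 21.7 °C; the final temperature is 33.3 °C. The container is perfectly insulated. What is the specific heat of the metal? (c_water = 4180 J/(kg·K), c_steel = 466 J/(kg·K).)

Heat gained plus heat lost sum to zero:
0.304×c×(33.3 − 238) + 0.84×4180×(33.3 − 21.7) + 0.272×466×(33.3 − 21.7) = 0
-62.23 c = -42200
c = -42200/-62.23 ≈ 678.1 J/(kg·K)

c ≈ 678 J/(kg·K)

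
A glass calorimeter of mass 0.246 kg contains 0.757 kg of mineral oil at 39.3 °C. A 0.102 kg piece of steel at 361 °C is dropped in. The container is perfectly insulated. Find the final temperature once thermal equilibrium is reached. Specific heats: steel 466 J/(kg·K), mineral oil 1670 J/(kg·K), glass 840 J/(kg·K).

Heat gained plus heat lost sum to zero:
0.102·466·(T − 361) + 0.757·1670·(T − 39.3) + 0.246·840·(T − 39.3) = 0
1518.4 T = 74963
T = 74963/1518.4 ≈ 49.37 °C

T_f ≈ 49.4 °C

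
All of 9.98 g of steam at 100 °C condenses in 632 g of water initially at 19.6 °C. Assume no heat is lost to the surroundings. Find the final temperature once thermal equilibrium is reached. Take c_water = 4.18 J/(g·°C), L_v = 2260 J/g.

T_f ≈ 29.3 °C

Energy balance with sensible and latent terms:
condense steam: −9.98·2260 = −22555
  condensed water 100 °C→T: 41.72(T − 100)
  water warms: 632·4.18·(T − 19.6) = 2641.8(T − 19.6)
2683.5 T = 22555 + 4171.6 + 51778 = 78505
T ≈ 29.25 °C — below 100 °C, confirming all the steam condensed.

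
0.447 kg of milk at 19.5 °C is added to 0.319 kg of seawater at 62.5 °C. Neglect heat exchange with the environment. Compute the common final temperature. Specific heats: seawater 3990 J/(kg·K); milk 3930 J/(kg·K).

T_f ≈ 37.6 °C

T_f = Σ m_i c_i T_i / Σ m_i c_i:
T_f = (1272.8×62.5 + 1756.7×19.5) / (1272.8 + 1756.7)
    = 113806 / 3029.5 ≈ 37.57 °C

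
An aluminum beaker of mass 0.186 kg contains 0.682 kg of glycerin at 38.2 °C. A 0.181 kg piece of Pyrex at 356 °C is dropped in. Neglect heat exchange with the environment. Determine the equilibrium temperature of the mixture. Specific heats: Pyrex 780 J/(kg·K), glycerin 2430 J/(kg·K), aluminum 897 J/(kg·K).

T_f ≈ 61.0 °C

T_f = Σ m_i c_i T_i / Σ m_i c_i:
T_f = (141.18*356 + 1657.3*38.2 + 166.84*38.2) / (141.18 + 1657.3 + 166.84)
    = 119941 / 1965.3 ≈ 61.03 °C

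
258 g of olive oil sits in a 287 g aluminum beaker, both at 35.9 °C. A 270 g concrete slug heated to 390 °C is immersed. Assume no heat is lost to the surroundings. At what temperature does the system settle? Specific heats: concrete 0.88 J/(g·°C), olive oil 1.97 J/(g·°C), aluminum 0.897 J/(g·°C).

T_f ≈ 119.8 °C

With ΣQ=0 the equilibrium temperature is the m·c-weighted mean:
T_f = (237.6·390 + 508.26·35.9 + 257.44·35.9) / (237.6 + 508.26 + 257.44)
    = 120153 / 1003.3 ≈ 119.76 °C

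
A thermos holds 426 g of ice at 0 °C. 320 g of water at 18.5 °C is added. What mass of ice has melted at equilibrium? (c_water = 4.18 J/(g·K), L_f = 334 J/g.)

m_melted ≈ 74.1 g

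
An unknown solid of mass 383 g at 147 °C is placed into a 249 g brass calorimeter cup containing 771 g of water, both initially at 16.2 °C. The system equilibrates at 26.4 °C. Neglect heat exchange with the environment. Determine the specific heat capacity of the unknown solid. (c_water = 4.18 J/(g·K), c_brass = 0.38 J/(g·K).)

Heat gained plus heat lost sum to zero:
383·c·(26.4 − 147) + 771·4.18·(26.4 − 16.2) + 249·0.38·(26.4 − 16.2) = 0
-46190 c = -33837
c = -33837/-46190 ≈ 0.7326 J/(g·K)

c ≈ 0.733 J/(g·K)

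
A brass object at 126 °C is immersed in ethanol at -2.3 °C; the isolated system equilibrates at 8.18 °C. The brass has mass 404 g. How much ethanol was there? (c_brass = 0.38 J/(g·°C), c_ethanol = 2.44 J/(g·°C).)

m ≈ 707 g

|Q_brass| = |Q_ethanol|:
404·0.38·(126 − 8.18) = m·2.44·(8.18 − (-2.3))
25.57 m = 18088  ⇒  m ≈ 707.3 g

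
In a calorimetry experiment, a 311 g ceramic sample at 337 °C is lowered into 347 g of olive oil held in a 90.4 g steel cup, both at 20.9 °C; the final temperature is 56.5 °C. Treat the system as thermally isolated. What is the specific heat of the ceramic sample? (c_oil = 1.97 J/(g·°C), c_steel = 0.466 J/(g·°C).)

c ≈ 0.296 J/(g·°C)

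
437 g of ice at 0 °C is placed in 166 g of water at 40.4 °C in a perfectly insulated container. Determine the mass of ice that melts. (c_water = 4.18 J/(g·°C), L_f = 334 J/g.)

m_melted ≈ 83.9 g

Cooling the water to 0 °C releases 166·4.18·40.4 = 28033 J.
Fully melting the ice requires m_ice L_f = 437·334 = 145958 J.
That's not enough to melt it all — equilibrium is at 0 °C with ice remaining.
m_melt = 28033 / L_f = 83.93 g.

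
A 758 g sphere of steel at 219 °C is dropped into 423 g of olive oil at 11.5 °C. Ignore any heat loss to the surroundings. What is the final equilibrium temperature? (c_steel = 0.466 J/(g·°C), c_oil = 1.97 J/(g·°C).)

T_f ≈ 73.3 °C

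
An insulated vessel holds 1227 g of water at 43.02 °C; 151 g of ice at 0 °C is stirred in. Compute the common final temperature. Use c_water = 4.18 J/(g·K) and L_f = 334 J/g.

Energy balance with sensible and latent terms:
fusion: m_ice L_f = 151×334 = 50434; warm the meltwater: 631.18 T; water: 5128.9(T − 43.02)
5760 T = 220644 − 50434 = 170210
T ≈ 29.55 °C (positive, so assuming full melt was valid).

T_f ≈ 29.6 °C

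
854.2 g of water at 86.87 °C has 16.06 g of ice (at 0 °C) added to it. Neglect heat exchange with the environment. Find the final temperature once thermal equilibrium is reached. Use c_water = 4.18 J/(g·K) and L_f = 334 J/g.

T_f ≈ 83.8 °C

Energy conservation, ΣQ = 0:
fusion: m_ice L_f = 16.06·334 = 5364
  warm the meltwater: 67.13 T
  water: 3570.6(T − 86.87)
3637.7 T = 310174 − 5364 = 304810
T ≈ 83.79 °C — above 0 °C, consistent with complete melting.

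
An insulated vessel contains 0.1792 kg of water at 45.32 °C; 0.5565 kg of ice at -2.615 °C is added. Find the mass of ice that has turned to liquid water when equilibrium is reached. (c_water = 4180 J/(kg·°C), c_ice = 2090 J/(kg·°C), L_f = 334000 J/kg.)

m_melted ≈ 0.0925 kg

Cooling the water to 0 °C releases 0.1792·4180·45.32 = 33947 J.
Of that, 0.5565·2090·2.615 = 3041.5 J goes to bring the ice to 0 °C, leaving 30906 J.
Fully melting the ice requires m_ice L_f = 0.5565·334000 = 185871 J.
That's not enough to melt it all — equilibrium is at 0 °C with ice remaining.
Mass melted = 30906/334000 ≈ 0.09253 kg.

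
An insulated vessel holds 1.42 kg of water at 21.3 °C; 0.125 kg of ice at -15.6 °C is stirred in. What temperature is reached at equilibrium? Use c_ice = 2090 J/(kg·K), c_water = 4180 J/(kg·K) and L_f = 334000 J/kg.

T_f ≈ 12.5 °C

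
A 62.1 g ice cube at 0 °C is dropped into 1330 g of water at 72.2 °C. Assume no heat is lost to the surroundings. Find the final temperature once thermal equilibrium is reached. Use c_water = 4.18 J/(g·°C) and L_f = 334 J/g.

T_f ≈ 65.4 °C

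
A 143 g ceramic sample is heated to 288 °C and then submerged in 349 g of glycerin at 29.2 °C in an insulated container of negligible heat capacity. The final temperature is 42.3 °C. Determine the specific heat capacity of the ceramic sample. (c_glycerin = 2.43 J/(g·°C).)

c ≈ 0.316 J/(g·°C)

Energy conservation, ΣQ = 0:
143·c·(42.3 − 288) + 349·2.43·(42.3 − 29.2) = 0
-35135 c = -11110
c = -11110/-35135 ≈ 0.3162 J/(g·°C)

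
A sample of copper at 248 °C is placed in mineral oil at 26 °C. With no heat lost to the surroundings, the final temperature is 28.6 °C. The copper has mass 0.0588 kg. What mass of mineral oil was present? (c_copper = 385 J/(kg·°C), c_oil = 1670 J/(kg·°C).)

Heat lost by the copper = heat gained by the oil:
0.0588·385·(248 − 28.6) = m·1670·(28.6 − 26)
4342 m = 4966.8  ⇒  m ≈ 1.144 kg

m ≈ 1.14 kg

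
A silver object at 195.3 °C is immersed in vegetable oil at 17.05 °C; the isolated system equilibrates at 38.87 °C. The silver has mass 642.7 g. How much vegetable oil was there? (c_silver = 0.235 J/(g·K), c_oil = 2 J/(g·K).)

|Q_silver| = |Q_oil|:
642.7·0.235·(195.3 − 38.87) = m·2·(38.87 − 17.05)
43.64 m = 23626  ⇒  m ≈ 541.4 g

m ≈ 541 g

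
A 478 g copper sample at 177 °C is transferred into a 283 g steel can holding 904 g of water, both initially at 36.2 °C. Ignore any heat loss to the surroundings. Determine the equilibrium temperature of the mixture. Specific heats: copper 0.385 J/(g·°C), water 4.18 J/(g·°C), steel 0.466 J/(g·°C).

T_f ≈ 42.5 °C

Setting the total heat transfer to zero:
478·0.385·(T − 177) + 904·4.18·(T − 36.2) + 283·0.466·(T − 36.2) = 0
184.03(T − 177) + 3778.7(T − 36.2) + 131.88(T − 36.2) = 0
4094.6 T = 174137
T ≈ 42.53 °C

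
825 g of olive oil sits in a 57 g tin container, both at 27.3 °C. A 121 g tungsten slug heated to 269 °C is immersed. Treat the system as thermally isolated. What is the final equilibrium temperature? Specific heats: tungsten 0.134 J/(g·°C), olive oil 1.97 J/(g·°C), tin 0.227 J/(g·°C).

T_f = Σ m_i c_i T_i / Σ m_i c_i:
T_f = (16.21×269 + 1625.2×27.3 + 12.94×27.3) / (16.21 + 1625.2 + 12.94)
    = 49084 / 1654.4 ≈ 29.67 °C

T_f ≈ 29.7 °C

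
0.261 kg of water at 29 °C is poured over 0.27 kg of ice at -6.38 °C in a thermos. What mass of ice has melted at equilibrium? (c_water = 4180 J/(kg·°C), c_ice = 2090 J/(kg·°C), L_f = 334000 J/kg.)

Heat available from the water dropping to 0 °C: 0.261×4180×29 = 31638 J.
Warming the ice to 0 °C takes 0.27×2090×6.38 = 3600.2 J, leaving 28038 J for melting.
Fully melting the ice requires m_ice L_f = 0.27×334000 = 90180 J.
28038 J < 90180 J, so only part of the ice melts and the system sits at 0 °C.
m_melted×334000 = 28038  ⇒  m_melted ≈ 0.08395 kg.

m_melted ≈ 0.0839 kg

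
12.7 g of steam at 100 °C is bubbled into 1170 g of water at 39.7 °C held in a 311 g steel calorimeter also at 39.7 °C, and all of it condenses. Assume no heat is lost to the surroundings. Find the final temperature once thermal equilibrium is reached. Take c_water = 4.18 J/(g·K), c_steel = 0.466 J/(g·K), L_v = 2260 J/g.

T_f ≈ 46.0 °C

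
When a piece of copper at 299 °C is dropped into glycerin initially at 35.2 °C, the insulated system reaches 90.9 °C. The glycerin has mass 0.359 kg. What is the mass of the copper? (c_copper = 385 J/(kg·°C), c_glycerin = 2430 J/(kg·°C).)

m ≈ 0.606 kg

Taking heat into each body as positive, Σ m c ΔT = 0:
m×385×(90.9 − 299) + 0.359×2430×(90.9 − 35.2) = 0
-80118 m = -48591
m = -48591/-80118 ≈ 0.6065 kg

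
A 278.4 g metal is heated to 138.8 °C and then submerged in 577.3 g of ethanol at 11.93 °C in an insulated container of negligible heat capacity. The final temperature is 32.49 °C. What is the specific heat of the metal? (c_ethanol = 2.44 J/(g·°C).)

Let T be the final temperature. ΣQ_i = 0:
278.4·c·(32.49 − 138.8) + 577.3·2.44·(32.49 − 11.93) = 0
-29597 c = -28961
c = -28961/-29597 ≈ 0.9785 J/(g·°C)

c ≈ 0.979 J/(g·°C)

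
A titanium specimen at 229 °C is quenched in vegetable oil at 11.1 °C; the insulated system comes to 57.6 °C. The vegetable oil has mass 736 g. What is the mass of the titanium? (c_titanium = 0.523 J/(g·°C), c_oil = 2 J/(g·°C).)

Energy conservation, ΣQ = 0:
m·0.523·(57.6 − 229) + 736·2·(57.6 − 11.1) = 0
-89.64 m = -68448
m = -68448/-89.64 ≈ 763.6 g

m ≈ 764 g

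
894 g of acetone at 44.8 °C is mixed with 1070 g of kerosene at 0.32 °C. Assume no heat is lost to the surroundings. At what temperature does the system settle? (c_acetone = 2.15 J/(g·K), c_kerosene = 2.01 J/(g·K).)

T_f ≈ 21.3 °C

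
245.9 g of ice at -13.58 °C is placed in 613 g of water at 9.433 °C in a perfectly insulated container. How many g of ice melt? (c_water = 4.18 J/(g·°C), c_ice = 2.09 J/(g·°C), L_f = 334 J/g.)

m_melted ≈ 51.5 g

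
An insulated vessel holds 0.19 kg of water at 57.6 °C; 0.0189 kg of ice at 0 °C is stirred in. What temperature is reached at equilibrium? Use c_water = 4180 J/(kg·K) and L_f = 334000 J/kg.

Net heat exchanged in the isolated system is zero:
latent heat to melt: 0.0189·334000 = 6312.6; warm the meltwater: 79 T; water: 794.2(T − 57.6)
873.2 T = 45746 − 6312.6 = 39433
T ≈ 45.16 °C — above 0 °C, consistent with complete melting.

T_f ≈ 45.2 °C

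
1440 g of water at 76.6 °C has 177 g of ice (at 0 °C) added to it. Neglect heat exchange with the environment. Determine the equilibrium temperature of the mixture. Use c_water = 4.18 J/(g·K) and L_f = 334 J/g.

T_f ≈ 59.5 °C

Conservation of energy gives ΣQ = 0:
fusion: m_ice L_f = 177·334 = 59118; meltwater 0→T: 177·4.18·T = 739.86 T; water cools: 1440·4.18·(T − 76.6) = 6019.2(T − 76.6)
6759.1 T = 461071 − 59118 = 401953
T ≈ 59.47 °C (positive, so assuming full melt was valid).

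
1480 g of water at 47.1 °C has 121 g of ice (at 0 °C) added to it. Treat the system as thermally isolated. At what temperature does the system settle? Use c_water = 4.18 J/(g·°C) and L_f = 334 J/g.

Sum of m c ΔT and latent-heat terms is zero:
fusion: m_ice L_f = 121×334 = 40414
  warm the meltwater: 505.78 T
  water cools: 1480×4.18×(T − 47.1) = 6186.4(T − 47.1)
6692.2 T = 291379 − 40414 = 250965
T ≈ 37.50 °C — above 0 °C, consistent with complete melting.

T_f ≈ 37.5 °C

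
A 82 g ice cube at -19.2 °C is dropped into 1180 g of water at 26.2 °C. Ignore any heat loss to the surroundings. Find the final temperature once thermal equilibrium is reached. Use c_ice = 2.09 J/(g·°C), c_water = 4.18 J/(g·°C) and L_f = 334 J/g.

T_f ≈ 18.7 °C

Let T be the final temperature. ΣQ_i = 0:
warm ice to 0 °C: 82·2.09·(0 − (-19.2)) = 3290.5; latent heat to melt: 82·334 = 27388; warm the meltwater: 342.76 T; water cools: 1180·4.18·(T − 26.2) = 4932.4(T − 26.2)
5275.2 T = 129229 − 30678 = 98550
T ≈ 18.68 °C — above 0 °C, consistent with complete melting.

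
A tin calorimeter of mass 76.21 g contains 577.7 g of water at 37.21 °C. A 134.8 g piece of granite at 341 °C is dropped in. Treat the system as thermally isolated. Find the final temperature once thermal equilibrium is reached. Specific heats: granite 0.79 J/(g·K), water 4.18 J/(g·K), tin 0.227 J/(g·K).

Setting the total heat transfer to zero:
134.8·0.79·(T − 341) + 577.7·4.18·(T − 37.21) + 76.21·0.227·(T − 37.21) = 0
2538.6 T = 126812
T = 126812 / 2538.6 = 50 °C

T_f ≈ 50.0 °C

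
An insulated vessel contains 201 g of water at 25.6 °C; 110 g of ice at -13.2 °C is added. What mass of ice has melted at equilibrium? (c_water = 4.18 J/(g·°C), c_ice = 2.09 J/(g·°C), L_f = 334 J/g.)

m_melted ≈ 55.3 g

Water can give up m c ΔT = 201×4.18×25.6 = 21509 J before reaching 0 °C.
Of that, 110×2.09×13.2 = 3034.7 J goes to bring the ice to 0 °C, leaving 18474 J.
Fully melting the ice requires m_ice L_f = 110×334 = 36740 J.
Since 18474 < 36740 J, not all the ice melts; equilibrium is at 0 °C.
m_melt = 18474 / L_f = 55.31 g.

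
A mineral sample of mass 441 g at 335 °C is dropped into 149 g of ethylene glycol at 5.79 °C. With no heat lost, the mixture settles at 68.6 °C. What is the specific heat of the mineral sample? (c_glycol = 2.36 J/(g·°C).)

Conservation of energy gives ΣQ = 0:
441×c×(68.6 − 335) + 149×2.36×(68.6 − 5.79) = 0
-117482 c = -22087
c = -22087/-117482 ≈ 0.188 J/(g·°C)

c ≈ 0.188 J/(g·°C)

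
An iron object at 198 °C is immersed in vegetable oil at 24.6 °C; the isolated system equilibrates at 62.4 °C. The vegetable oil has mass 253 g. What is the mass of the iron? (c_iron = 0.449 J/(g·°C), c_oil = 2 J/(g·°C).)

Heat lost by the iron = heat gained by the oil:
m·0.449·(198 − 62.4) = 253·2·(62.4 − 24.6)
60.88 m = 19127  ⇒  m ≈ 314.1 g

m ≈ 314 g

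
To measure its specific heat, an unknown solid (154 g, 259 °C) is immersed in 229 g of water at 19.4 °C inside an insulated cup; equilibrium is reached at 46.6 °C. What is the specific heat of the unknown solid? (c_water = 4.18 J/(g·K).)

c ≈ 0.796 J/(g·K)

Energy conservation, ΣQ = 0:
154·c·(46.6 − 259) + 229·4.18·(46.6 − 19.4) = 0
-32710 c = -26036
c = -26036/-32710 ≈ 0.796 J/(g·K)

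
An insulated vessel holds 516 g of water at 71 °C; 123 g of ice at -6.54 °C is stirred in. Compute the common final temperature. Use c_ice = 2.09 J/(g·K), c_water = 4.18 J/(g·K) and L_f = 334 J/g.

Energy balance with sensible and latent terms:
warm ice to 0 °C: 123×2.09×(0 − (-6.54)) = 1681.2
  melt ice: 123×334 = 41082
  meltwater 0→T: 123×4.18×T = 514.14 T
  water cools: 516×4.18×(T − 71) = 2156.9(T − 71)
2671 T = 153138 − 42763 = 110375
T ≈ 41.32 °C. Since T > 0 °C, the all-ice-melts assumption holds.

T_f ≈ 41.3 °C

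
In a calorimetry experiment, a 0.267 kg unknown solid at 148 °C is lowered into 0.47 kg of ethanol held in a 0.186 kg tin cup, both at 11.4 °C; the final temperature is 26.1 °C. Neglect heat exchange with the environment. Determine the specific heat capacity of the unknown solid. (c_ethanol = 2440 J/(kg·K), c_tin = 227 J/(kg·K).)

Setting the total heat transfer to zero:
0.267·c·(26.1 − 148) + 0.47·2440·(26.1 − 11.4) + 0.186·227·(26.1 − 11.4) = 0
-32.55 c = -17479
c = -17479/-32.55 ≈ 537 J/(kg·K)

c ≈ 537 J/(kg·K)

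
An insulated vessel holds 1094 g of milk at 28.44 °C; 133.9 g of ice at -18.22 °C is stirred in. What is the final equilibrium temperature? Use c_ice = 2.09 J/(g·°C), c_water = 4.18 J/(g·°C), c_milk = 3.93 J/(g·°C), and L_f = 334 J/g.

T_f ≈ 14.9 °C

Net heat exchanged in the isolated system is zero:
warm ice to 0 °C: 133.9·2.09·(0 − (-18.22)) = 5098.9
  melt ice: 133.9·334 = 44723
  meltwater 0→T: 133.9·4.18·T = 559.7 T
  milk cools: 1094·3.93·(T − 28.44) = 4299.4(T − 28.44)
4859.1 T = 122276 − 49821 = 72454
T ≈ 14.91 °C. Since T > 0 °C, the all-ice-melts assumption holds.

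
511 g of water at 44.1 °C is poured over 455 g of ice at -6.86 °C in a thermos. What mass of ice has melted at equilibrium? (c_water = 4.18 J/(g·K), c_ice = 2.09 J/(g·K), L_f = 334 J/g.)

m_melted ≈ 262 g

Cooling the water to 0 °C releases 511·4.18·44.1 = 94197 J.
Warming the ice to 0 °C takes 455·2.09·6.86 = 6523.5 J, leaving 87673 J for melting.
Melting all 455 g of ice would need 455·334 = 151970 J.
That's not enough to melt it all — equilibrium is at 0 °C with ice remaining.
Mass melted = 87673/334 ≈ 262.5 g.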